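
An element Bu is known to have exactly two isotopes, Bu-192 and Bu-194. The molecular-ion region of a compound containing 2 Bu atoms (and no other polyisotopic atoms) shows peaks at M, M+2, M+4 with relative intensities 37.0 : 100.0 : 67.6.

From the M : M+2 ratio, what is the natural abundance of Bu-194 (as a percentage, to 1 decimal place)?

57.5%

Let p = fractional abundance of Bu-192. I(M+2)/I(M) = [C(2,1)·p^1·(1−p)] / p^2 = 2·(1−p)/p = 100.0/37.0 = 2.7027
(1−p)/p = 2.7027/2 = 1.3514  ⇒  p = 1/(1 + 1.3514) = 0.4253
Bu-192: 42.5%, Bu-194: 57.5%.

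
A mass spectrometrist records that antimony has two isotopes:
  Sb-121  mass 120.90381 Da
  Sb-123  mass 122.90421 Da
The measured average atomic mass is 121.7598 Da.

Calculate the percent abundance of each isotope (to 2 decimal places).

Sb-121: 57.21%, Sb-123: 42.79%

Writing the weighted mean with unknown fraction x of Sb-121:
120.90381·x + 122.90421·(1 − x) = 121.7598
(120.90381 − 122.90421)·x = 121.7598 − 122.90421
x = -1.14441 / -2.00040 = 0.57209 → 57.21% Sb-121, 42.79% Sb-123.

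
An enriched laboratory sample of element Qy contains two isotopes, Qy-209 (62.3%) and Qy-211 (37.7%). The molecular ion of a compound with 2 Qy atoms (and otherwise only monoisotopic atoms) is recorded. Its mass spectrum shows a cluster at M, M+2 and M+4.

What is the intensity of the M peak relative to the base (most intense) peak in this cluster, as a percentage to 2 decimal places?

(0.623 + 0.377)^2 gives M 0.3881, M+2 0.4697, M+4 0.1421; the largest is M+2.
P(M+2) = C(2,1) × 0.623^1 × 0.377^1 = 2 × 0.6230 × 0.3770 = 0.469742 (base)
P(M) = C(2,0) × 0.623^2 × 0.377^0 = 1 × 0.388129 × 1.0000 = 0.388129
Relative intensity = 0.388129 / 0.469742 × 100 = 82.63

82.63%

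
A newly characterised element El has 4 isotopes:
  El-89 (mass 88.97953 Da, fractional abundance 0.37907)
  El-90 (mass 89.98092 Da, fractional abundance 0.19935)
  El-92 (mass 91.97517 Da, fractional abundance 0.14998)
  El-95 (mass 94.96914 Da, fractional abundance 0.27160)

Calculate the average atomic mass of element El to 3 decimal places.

91.255 Da

Weight each isotope mass by its fractional abundance: 0.37907 × 88.97953 + 0.19935 × 89.98092 + 0.14998 × 91.97517 + 0.27160 × 94.96914
= 33.729470 + 17.937696 + 13.794436 + 25.793618 = 91.255220 Da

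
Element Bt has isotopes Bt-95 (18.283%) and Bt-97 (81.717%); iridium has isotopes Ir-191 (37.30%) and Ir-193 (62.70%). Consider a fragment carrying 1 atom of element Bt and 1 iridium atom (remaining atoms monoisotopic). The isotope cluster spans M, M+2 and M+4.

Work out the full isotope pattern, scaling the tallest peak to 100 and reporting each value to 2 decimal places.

13.31 : 81.86 : 100.00

Element Bt pattern (n=1): 0.18283 : 0.81717
Iridium pattern (n=1): 0.3730 : 0.6270
Convolve the two distributions (both contribute in 2-u steps):
  M: 0.18283×0.3730 = 0.068196
  M+2: 0.18283×0.6270 + 0.81717×0.3730 = 0.419439
  M+4: 0.81717×0.6270 = 0.512366
Scale to base peak (0.512366) = 100: 13.31 : 81.86 : 100.00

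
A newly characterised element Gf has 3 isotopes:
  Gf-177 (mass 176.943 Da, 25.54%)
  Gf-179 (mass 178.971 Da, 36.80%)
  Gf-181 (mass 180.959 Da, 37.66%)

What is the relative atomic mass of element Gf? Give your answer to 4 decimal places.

Average mass = Σ (abundance × isotope mass) = 0.2554 × 176.943 + 0.3680 × 178.971 + 0.3766 × 180.959
= 45.19124 + 65.86133 + 68.14916 = 179.20173 Da

179.2017 Da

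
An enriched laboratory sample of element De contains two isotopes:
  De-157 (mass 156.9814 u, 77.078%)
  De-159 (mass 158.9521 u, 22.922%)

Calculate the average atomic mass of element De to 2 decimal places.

The abundance-weighted mean is 0.77078 × 156.9814 + 0.22922 × 158.9521
= 120.99812 + 36.43500 = 157.43312 u

157.43 u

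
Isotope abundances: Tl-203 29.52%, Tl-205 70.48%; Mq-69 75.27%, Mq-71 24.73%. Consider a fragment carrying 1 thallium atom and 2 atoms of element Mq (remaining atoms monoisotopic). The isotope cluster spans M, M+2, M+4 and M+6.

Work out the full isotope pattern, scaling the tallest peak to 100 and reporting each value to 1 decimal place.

32.8 : 100.0 : 55.1 : 8.5

Thallium pattern (n=1): 0.2952 : 0.7048
Element Mq pattern (n=2): 0.56655729 : 0.37228542 : 0.06115729
Convolve the two distributions (both contribute in 2-u steps):
  M: 0.2952×0.56655729 = 0.167248
  M+2: 0.2952×0.37228542 + 0.7048×0.56655729 = 0.509208
  M+4: 0.2952×0.06115729 + 0.7048×0.37228542 = 0.280440
  M+6: 0.7048×0.06115729 = 0.043104
Scale to base peak (0.509208) = 100: 32.8 : 100.0 : 55.1 : 8.5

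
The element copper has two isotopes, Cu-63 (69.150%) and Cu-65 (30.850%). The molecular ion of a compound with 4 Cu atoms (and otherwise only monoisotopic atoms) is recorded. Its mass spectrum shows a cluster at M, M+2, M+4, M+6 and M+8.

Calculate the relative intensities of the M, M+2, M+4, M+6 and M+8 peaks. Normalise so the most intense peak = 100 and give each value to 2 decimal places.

56.04 : 100.00 : 66.92 : 19.90 : 2.22

Expanding (0.69150 + 0.30850)^4:
P(M) = 0.69150^4 = 0.228649
P(M+2) = 4 × 0.69150^3 × 0.30850^1 = 0.408030
P(M+4) = 6 × 0.69150^2 × 0.30850^2 = 0.273052
P(M+6) = 4 × 0.69150^1 × 0.30850^3 = 0.081212
P(M+8) = 0.30850^4 = 0.009058
The M+2 peak is largest (0.408030); scaling to 100 gives 56.04 : 100.00 : 66.92 : 19.90 : 2.22.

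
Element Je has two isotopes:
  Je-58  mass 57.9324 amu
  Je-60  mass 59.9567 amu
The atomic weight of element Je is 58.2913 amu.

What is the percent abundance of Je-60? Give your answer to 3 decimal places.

17.730%

With x = fraction of Je-58 (so Je-60 is 1 − x):
57.9324·x + 59.9567·(1 − x) = 58.2913
(57.9324 − 59.9567)·x = 58.2913 − 59.9567
x = -1.6654 / -2.0243 = 0.82270 → 82.270% Je-58, 17.730% Je-60.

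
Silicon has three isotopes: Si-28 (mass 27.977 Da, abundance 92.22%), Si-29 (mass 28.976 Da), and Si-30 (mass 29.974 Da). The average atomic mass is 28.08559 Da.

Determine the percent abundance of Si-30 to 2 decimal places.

Let x and y be the fractions of Si-29 and Si-30. Then x + y = 1 − 0.9222 = 0.0778 and 28.976x + 29.974y = 28.08559 − 0.9222×27.977 = 2.2852006.
Substituting: 28.976x + 29.974(0.0778 − x) = 2.2852006
(28.976 − 29.974)x = -0.0467766  ⇒  x = 0.04687, y = 0.03093
Si-29: 4.69%, Si-30: 3.09%.

3.09%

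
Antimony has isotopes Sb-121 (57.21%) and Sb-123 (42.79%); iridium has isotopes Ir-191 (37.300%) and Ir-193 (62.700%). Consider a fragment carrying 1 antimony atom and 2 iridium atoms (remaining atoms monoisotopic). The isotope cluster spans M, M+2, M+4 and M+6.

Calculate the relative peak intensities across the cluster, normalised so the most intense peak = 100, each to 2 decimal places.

Antimony pattern (n=1): 0.5721 : 0.4279
Iridium pattern (n=2): 0.139129 : 0.467742 : 0.393129
Convolve the two distributions (both contribute in 2-u steps):
  M: 0.5721×0.139129 = 0.079596
  M+2: 0.5721×0.467742 + 0.4279×0.139129 = 0.327128
  M+4: 0.5721×0.393129 + 0.4279×0.467742 = 0.425056
  M+6: 0.4279×0.393129 = 0.168220
Scale to base peak (0.425056) = 100: 18.73 : 76.96 : 100.00 : 39.58

18.73 : 76.96 : 100.00 : 39.58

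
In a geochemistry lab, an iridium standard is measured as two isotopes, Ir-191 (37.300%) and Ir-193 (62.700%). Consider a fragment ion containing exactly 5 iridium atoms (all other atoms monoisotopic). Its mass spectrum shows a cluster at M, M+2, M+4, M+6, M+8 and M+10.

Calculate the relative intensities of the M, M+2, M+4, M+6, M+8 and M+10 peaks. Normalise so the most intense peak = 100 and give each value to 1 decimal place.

The 5 Ir atoms are independent, so intensities follow the terms of (0.37300 + 0.62700)^5.
P(M) = 0.37300^5 = 0.007220
P(M+2) = 5 × 0.37300^4 × 0.62700^1 = 0.060684
P(M+4) = 10 × 0.37300^3 × 0.62700^2 = 0.204015
P(M+6) = 10 × 0.37300^2 × 0.62700^3 = 0.342942
P(M+8) = 5 × 0.37300^1 × 0.62700^4 = 0.288237
P(M+10) = 0.62700^5 = 0.096903
The M+6 peak is largest (0.342942); scaling to 100 gives 2.1 : 17.7 : 59.5 : 100.0 : 84.0 : 28.3.

2.1 : 17.7 : 59.5 : 100.0 : 84.0 : 28.3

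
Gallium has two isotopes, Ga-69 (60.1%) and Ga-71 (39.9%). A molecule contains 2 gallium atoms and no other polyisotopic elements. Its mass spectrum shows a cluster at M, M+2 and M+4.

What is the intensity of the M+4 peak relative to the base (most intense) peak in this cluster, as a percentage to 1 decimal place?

33.2%

(0.601 + 0.399)^2 gives M 0.3612, M+2 0.4796, M+4 0.1592; the largest is M+2.
P(M+2) = C(2,1) × 0.601^1 × 0.399^1 = 2 × 0.6010 × 0.3990 = 0.479598 (base)
P(M+4) = C(2,2) × 0.601^0 × 0.399^2 = 1 × 1.0000 × 0.159201 = 0.159201
Relative intensity = 0.159201 / 0.479598 × 100 = 33.2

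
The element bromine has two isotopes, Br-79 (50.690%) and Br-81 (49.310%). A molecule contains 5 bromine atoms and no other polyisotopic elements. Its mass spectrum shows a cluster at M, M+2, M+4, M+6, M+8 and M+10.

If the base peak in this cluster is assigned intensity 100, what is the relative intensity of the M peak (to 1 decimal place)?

(0.50690 + 0.49310)^5 gives M 0.0335, M+2 0.1628, M+4 0.3167, M+6 0.3081, M+8 0.1498, M+10 0.0292; the largest is M+4.
P(M+4) = C(5,2) × 0.50690^3 × 0.49310^2 = 10 × 0.13024674 × 0.24314761 = 0.316692 (base)
P(M) = C(5,0) × 0.50690^5 × 0.49310^0 = 1 × 0.03346659 × 1.0000 = 0.033467
Relative intensity = 0.033467 / 0.316692 × 100 = 10.6

10.6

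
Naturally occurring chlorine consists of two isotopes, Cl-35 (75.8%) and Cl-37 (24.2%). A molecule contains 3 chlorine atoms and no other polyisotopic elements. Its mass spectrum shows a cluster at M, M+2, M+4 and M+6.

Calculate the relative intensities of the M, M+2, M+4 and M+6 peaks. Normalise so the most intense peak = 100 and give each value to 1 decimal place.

100.0 : 95.8 : 30.6 : 3.3

Expanding (0.758 + 0.242)^3:
P(M) = 0.758^3 = 0.435520
P(M+2) = 3 × 0.758^2 × 0.242^1 = 0.417133
P(M+4) = 3 × 0.758^1 × 0.242^2 = 0.133175
P(M+6) = 0.242^3 = 0.014172
The M peak is largest (0.435520); scaling to 100 gives 100.0 : 95.8 : 30.6 : 3.3.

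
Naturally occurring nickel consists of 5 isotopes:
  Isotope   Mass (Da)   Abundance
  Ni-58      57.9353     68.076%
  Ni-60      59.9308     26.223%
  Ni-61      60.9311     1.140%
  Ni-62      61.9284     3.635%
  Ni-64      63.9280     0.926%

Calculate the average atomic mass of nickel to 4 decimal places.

58.6934 Da

Weight each isotope mass by its fractional abundance: 0.68076 × 57.9353 + 0.26223 × 59.9308 + 0.01140 × 60.9311 + 0.03635 × 61.9284 + 0.00926 × 63.9280
= 39.44003 + 15.71565 + 0.69461 + 2.25110 + 0.59197 = 58.69336 Da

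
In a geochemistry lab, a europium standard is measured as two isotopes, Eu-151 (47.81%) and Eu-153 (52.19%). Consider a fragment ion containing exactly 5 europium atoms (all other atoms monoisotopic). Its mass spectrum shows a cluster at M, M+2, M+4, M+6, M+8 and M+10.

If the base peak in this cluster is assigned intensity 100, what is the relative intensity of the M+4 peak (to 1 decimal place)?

(0.4781 + 0.5219)^5 gives M 0.0250, M+2 0.1363, M+4 0.2977, M+6 0.3249, M+8 0.1774, M+10 0.0387; the largest is M+6.
P(M+6) = C(5,3) × 0.4781^2 × 0.5219^3 = 10 × 0.22857961 × 0.14215492 = 0.324937 (base)
P(M+4) = C(5,2) × 0.4781^3 × 0.5219^2 = 10 × 0.10928391 × 0.27237961 = 0.297667
Relative intensity = 0.297667 / 0.324937 × 100 = 91.6

91.6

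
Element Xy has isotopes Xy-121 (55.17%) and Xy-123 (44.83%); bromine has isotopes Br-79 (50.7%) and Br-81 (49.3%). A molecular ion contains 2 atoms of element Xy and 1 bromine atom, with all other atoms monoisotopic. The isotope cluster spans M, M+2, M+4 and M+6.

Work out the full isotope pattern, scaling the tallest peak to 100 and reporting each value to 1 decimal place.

Element Xy pattern (n=2): 0.30437289 : 0.49465422 : 0.20097289
Bromine pattern (n=1): 0.5070 : 0.4930
Convolve the two distributions (both contribute in 2-u steps):
  M: 0.30437289×0.5070 = 0.154317
  M+2: 0.30437289×0.4930 + 0.49465422×0.5070 = 0.400846
  M+4: 0.49465422×0.4930 + 0.20097289×0.5070 = 0.345758
  M+6: 0.20097289×0.4930 = 0.099080
Scale to base peak (0.400846) = 100: 38.5 : 100.0 : 86.3 : 24.7

38.5 : 100.0 : 86.3 : 24.7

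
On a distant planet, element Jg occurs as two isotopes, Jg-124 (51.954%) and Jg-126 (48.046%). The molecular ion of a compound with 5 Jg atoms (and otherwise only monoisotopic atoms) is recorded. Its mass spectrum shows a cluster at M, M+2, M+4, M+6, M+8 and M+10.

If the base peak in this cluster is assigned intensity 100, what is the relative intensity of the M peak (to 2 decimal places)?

Binomial terms of (0.51954 + 0.48046)^5: M 0.0379, M+2 0.1750, M+4 0.3237, M+6 0.2994, M+8 0.1384, M+10 0.0256 → M+4 is the base peak.
P(M+4) = C(5,2) × 0.51954^3 × 0.48046^2 = 10 × 0.14023518 × 0.23084181 = 0.323721 (base)
P(M) = C(5,0) × 0.51954^5 × 0.48046^0 = 1 × 0.03785253 × 1.0000 = 0.037853
Relative intensity = 0.037853 / 0.323721 × 100 = 11.69

11.69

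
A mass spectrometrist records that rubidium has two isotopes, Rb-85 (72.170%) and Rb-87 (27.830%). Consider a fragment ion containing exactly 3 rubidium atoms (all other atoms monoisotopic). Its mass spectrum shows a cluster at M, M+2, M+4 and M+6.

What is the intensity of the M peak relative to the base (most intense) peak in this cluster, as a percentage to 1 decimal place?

86.4%

Term probabilities: M 0.3759, M+2 0.4349, M+4 0.1677, M+6 0.0216. Base peak = M+2.
P(M+2) = C(3,1) × 0.72170^2 × 0.27830^1 = 3 × 0.52085089 × 0.2783 = 0.434858 (base)
P(M) = C(3,0) × 0.72170^3 × 0.27830^0 = 1 × 0.37589809 × 1.0000 = 0.375898
Relative intensity = 0.375898 / 0.434858 × 100 = 86.4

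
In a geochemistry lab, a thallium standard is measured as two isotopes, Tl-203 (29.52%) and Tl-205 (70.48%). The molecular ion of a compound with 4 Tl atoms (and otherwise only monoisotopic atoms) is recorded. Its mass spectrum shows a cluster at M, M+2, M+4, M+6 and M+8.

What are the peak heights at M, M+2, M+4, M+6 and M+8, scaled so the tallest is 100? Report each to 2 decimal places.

1.84 : 17.54 : 62.83 : 100.00 : 59.69

Each Tl atom is independently Tl-203 (p = 0.2952) or Tl-205 (q = 0.7048); the cluster is the binomial expansion (p + q)^4.
P(M) = 0.2952^4 = 0.007594
P(M+2) = 4 × 0.2952^3 × 0.7048^1 = 0.072523
P(M+4) = 6 × 0.2952^2 × 0.7048^2 = 0.259726
P(M+6) = 4 × 0.2952^1 × 0.7048^3 = 0.413403
P(M+8) = 0.7048^4 = 0.246754
The M+6 peak is largest (0.413403); scaling to 100 gives 1.84 : 17.54 : 62.83 : 100.00 : 59.69.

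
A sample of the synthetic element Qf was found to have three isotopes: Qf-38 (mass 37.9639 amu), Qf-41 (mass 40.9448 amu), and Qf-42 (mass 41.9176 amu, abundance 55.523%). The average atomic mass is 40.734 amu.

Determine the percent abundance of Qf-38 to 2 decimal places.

Let x and y be the fractions of Qf-38 and Qf-41. Then x + y = 1 − 0.55523 = 0.44477 and 37.9639x + 40.9448y = 40.734 − 0.55523×41.9176 = 17.460090952.
Substituting: 37.9639x + 40.9448(0.44477 − x) = 17.460090952
(37.9639 − 40.9448)x = -0.750927744  ⇒  x = 0.25191, y = 0.19286
Qf-38: 25.19%, Qf-41: 19.29%.

25.19%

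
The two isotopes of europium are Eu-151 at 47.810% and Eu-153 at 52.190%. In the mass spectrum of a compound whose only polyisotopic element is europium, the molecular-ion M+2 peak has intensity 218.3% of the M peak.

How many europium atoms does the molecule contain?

The M+2/M ratio from n Eu atoms is n · q/p = n · 0.52190/0.47810.
n = 2.183 × 0.47810/0.52190 = 2.00 ≈ 2

2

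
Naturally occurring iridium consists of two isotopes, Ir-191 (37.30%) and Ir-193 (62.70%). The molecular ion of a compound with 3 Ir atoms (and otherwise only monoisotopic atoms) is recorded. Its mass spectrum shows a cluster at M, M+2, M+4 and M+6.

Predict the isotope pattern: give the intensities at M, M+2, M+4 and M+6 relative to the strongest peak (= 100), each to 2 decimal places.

11.80 : 59.49 : 100.00 : 56.03

Each Ir atom is independently Ir-191 (p = 0.3730) or Ir-193 (q = 0.6270); the cluster is the binomial expansion (p + q)^3.
P(M) = 0.3730^3 = 0.051895
P(M+2) = 3 × 0.3730^2 × 0.6270^1 = 0.261702
P(M+4) = 3 × 0.3730^1 × 0.6270^2 = 0.439911
P(M+6) = 0.6270^3 = 0.246492
The M+4 peak is largest (0.439911); scaling to 100 gives 11.80 : 59.49 : 100.00 : 56.03.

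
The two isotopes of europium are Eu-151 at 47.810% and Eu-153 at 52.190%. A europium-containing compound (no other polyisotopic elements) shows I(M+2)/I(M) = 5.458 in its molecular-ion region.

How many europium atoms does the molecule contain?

For n independent Eu atoms, I(M+2)/I(M) = n · (abundance Eu-153) / (abundance Eu-151) = n · 0.52190/0.47810.
n = 5.458 × 0.47810/0.52190 = 5.00 ≈ 5

5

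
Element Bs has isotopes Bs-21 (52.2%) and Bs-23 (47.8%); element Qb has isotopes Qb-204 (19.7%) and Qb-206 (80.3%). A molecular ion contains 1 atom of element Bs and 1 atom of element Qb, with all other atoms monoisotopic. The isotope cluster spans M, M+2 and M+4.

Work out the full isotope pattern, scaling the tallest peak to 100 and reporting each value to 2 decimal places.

Element Bs pattern (n=1): 0.5220 : 0.4780
Element Qb pattern (n=1): 0.1970 : 0.8030
Convolve the two distributions (both contribute in 2-u steps):
  M: 0.5220×0.1970 = 0.102834
  M+2: 0.5220×0.8030 + 0.4780×0.1970 = 0.513332
  M+4: 0.4780×0.8030 = 0.383834
Scale to base peak (0.513332) = 100: 20.03 : 100.00 : 74.77

20.03 : 100.00 : 74.77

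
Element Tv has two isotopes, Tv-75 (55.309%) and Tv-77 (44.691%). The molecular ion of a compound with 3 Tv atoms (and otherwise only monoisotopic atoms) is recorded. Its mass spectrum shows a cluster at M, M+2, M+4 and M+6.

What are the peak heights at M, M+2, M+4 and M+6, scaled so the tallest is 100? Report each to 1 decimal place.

The 3 Tv atoms are independent, so intensities follow the terms of (0.55309 + 0.44691)^3.
P(M) = 0.55309^3 = 0.169195
P(M+2) = 3 × 0.55309^2 × 0.44691^1 = 0.410141
P(M+4) = 3 × 0.55309^1 × 0.44691^2 = 0.331404
P(M+6) = 0.44691^3 = 0.089261
The M+2 peak is largest (0.410141); scaling to 100 gives 41.3 : 100.0 : 80.8 : 21.8.

41.3 : 100.0 : 80.8 : 21.8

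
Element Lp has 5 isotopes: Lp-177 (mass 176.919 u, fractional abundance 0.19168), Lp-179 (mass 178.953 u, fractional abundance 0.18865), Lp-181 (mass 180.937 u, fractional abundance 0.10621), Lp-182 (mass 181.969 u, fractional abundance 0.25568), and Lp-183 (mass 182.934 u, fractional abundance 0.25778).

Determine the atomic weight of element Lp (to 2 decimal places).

180.57 u

The abundance-weighted mean is 0.19168 × 176.919 + 0.18865 × 178.953 + 0.10621 × 180.937 + 0.25568 × 181.969 + 0.25778 × 182.934
= 33.9118 + 33.7595 + 19.2173 + 46.5258 + 47.1567 = 180.5711 u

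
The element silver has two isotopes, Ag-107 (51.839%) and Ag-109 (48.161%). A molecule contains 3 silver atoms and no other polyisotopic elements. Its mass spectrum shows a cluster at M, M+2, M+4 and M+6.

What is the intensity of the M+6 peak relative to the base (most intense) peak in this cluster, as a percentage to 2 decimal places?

28.77%

(0.51839 + 0.48161)^3 gives M 0.1393, M+2 0.3883, M+4 0.3607, M+6 0.1117; the largest is M+2.
P(M+2) = C(3,1) × 0.51839^2 × 0.48161^1 = 3 × 0.26872819 × 0.48161 = 0.388267 (base)
P(M+6) = C(3,3) × 0.51839^0 × 0.48161^3 = 1 × 1.0000 × 0.11170857 = 0.111709
Relative intensity = 0.111709 / 0.388267 × 100 = 28.77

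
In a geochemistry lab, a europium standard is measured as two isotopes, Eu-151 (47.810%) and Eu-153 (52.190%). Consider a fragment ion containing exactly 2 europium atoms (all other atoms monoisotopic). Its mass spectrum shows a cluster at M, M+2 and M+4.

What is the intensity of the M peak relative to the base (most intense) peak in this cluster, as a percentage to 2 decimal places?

(0.47810 + 0.52190)^2 gives M 0.2286, M+2 0.4990, M+4 0.2724; the largest is M+2.
P(M+2) = C(2,1) × 0.47810^1 × 0.52190^1 = 2 × 0.4781 × 0.5219 = 0.499041 (base)
P(M) = C(2,0) × 0.47810^2 × 0.52190^0 = 1 × 0.22857961 × 1.0000 = 0.228580
Relative intensity = 0.228580 / 0.499041 × 100 = 45.80

45.80%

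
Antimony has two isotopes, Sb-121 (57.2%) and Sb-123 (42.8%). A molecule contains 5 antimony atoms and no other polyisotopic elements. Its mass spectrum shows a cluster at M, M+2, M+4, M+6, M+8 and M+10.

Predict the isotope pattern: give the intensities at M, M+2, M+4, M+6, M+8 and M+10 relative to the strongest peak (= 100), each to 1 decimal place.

17.9 : 66.8 : 100.0 : 74.8 : 28.0 : 4.2

The 5 Sb atoms are independent, so intensities follow the terms of (0.572 + 0.428)^5.
P(M) = 0.572^5 = 0.061232
P(M+2) = 5 × 0.572^4 × 0.428^1 = 0.229086
P(M+4) = 10 × 0.572^3 × 0.428^2 = 0.342827
P(M+6) = 10 × 0.572^2 × 0.428^3 = 0.256521
P(M+8) = 5 × 0.572^1 × 0.428^4 = 0.095971
P(M+10) = 0.428^5 = 0.014362
The M+4 peak is largest (0.342827); scaling to 100 gives 17.9 : 66.8 : 100.0 : 74.8 : 28.0 : 4.2.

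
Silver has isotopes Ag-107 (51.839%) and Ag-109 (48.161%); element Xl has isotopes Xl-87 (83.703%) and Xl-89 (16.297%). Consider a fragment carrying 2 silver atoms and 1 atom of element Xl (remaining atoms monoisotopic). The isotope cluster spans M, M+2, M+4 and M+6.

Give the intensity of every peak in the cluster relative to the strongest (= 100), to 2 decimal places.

48.71 : 100.00 : 59.67 : 8.19

Silver pattern (n=2): 0.26872819 : 0.49932362 : 0.23194819
Element Xl pattern (n=1): 0.83703 : 0.16297
Convolve the two distributions (both contribute in 2-u steps):
  M: 0.26872819×0.83703 = 0.224934
  M+2: 0.26872819×0.16297 + 0.49932362×0.83703 = 0.461743
  M+4: 0.49932362×0.16297 + 0.23194819×0.83703 = 0.275522
  M+6: 0.23194819×0.16297 = 0.037801
Scale to base peak (0.461743) = 100: 48.71 : 100.00 : 59.67 : 8.19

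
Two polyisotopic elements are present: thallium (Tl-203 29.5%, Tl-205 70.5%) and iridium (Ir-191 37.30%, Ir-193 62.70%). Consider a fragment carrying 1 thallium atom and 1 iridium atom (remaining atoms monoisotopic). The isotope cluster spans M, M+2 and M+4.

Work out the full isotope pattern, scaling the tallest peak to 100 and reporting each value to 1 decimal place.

Thallium pattern (n=1): 0.2950 : 0.7050
Iridium pattern (n=1): 0.3730 : 0.6270
Convolve the two distributions (both contribute in 2-u steps):
  M: 0.2950×0.3730 = 0.110035
  M+2: 0.2950×0.6270 + 0.7050×0.3730 = 0.447930
  M+4: 0.7050×0.6270 = 0.442035
Scale to base peak (0.447930) = 100: 24.6 : 100.0 : 98.7

24.6 : 100.0 : 98.7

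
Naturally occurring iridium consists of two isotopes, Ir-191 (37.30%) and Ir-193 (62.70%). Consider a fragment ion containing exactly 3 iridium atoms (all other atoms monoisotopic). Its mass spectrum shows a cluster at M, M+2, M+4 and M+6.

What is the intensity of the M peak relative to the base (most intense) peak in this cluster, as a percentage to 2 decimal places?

11.80%

(0.3730 + 0.6270)^3 gives M 0.0519, M+2 0.2617, M+4 0.4399, M+6 0.2465; the largest is M+4.
P(M+4) = C(3,2) × 0.3730^1 × 0.6270^2 = 3 × 0.3730 × 0.393129 = 0.439911 (base)
P(M) = C(3,0) × 0.3730^3 × 0.6270^0 = 1 × 0.05189512 × 1.0000 = 0.051895
Relative intensity = 0.051895 / 0.439911 × 100 = 11.80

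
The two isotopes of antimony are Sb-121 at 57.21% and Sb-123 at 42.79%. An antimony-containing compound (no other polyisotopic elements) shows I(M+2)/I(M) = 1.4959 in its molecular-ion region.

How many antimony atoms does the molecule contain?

The M+2/M ratio from n Sb atoms is n · q/p = n · 0.4279/0.5721.
n = 1.4959 × 0.5721/0.4279 = 2.00 ≈ 2

2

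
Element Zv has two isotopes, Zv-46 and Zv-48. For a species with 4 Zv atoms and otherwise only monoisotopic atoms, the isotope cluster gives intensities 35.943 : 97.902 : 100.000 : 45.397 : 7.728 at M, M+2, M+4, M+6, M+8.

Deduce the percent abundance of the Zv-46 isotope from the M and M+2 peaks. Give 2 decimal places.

Let p = fractional abundance of Zv-46. I(M+2)/I(M) = [C(4,1)·p^3·(1−p)] / p^4 = 4·(1−p)/p = 97.902/35.943 = 2.7238
(1−p)/p = 2.7238/4 = 0.6810  ⇒  p = 1/(1 + 0.6810) = 0.5949
Zv-46: 59.49%, Zv-48: 40.51%.

59.49%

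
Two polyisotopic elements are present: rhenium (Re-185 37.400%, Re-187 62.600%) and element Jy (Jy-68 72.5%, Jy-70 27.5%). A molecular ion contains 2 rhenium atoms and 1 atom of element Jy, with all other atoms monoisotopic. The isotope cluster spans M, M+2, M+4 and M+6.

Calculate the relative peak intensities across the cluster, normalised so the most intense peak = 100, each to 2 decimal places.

Rhenium pattern (n=2): 0.139876 : 0.468248 : 0.391876
Element Jy pattern (n=1): 0.7250 : 0.2750
Convolve the two distributions (both contribute in 2-u steps):
  M: 0.139876×0.7250 = 0.101410
  M+2: 0.139876×0.2750 + 0.468248×0.7250 = 0.377946
  M+4: 0.468248×0.2750 + 0.391876×0.7250 = 0.412878
  M+6: 0.391876×0.2750 = 0.107766
Scale to base peak (0.412878) = 100: 24.56 : 91.54 : 100.00 : 26.10

24.56 : 91.54 : 100.00 : 26.10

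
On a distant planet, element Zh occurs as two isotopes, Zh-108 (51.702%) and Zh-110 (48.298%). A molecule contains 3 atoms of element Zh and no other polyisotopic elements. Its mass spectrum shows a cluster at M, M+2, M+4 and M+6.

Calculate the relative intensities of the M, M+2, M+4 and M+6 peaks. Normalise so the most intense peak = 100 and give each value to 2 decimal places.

The 3 Zh atoms are independent, so intensities follow the terms of (0.51702 + 0.48298)^3.
P(M) = 0.51702^3 = 0.138204
P(M+2) = 3 × 0.51702^2 × 0.48298^1 = 0.387316
P(M+4) = 3 × 0.51702^1 × 0.48298^2 = 0.361815
P(M+6) = 0.48298^3 = 0.112665
The M+2 peak is largest (0.387316); scaling to 100 gives 35.68 : 100.00 : 93.42 : 29.09.

35.68 : 100.00 : 93.42 : 29.09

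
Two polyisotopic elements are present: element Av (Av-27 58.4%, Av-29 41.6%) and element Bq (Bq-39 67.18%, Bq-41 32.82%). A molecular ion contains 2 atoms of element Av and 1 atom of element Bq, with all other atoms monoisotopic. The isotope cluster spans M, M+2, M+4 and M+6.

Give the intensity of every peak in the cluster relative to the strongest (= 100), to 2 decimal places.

52.27 : 100.00 : 62.90 : 12.96

Element Av pattern (n=2): 0.341056 : 0.485888 : 0.173056
Element Bq pattern (n=1): 0.6718 : 0.3282
Convolve the two distributions (both contribute in 2-u steps):
  M: 0.341056×0.6718 = 0.229121
  M+2: 0.341056×0.3282 + 0.485888×0.6718 = 0.438354
  M+4: 0.485888×0.3282 + 0.173056×0.6718 = 0.275727
  M+6: 0.173056×0.3282 = 0.056797
Scale to base peak (0.438354) = 100: 52.27 : 100.00 : 62.90 : 12.96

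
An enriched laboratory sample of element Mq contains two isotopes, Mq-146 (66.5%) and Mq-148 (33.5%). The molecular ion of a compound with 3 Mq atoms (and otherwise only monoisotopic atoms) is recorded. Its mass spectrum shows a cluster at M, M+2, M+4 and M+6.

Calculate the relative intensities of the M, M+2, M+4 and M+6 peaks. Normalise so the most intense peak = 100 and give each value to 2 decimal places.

66.17 : 100.00 : 50.38 : 8.46

Each Mq atom is independently Mq-146 (p = 0.665) or Mq-148 (q = 0.335); the cluster is the binomial expansion (p + q)^3.
P(M) = 0.665^3 = 0.294080
P(M+2) = 3 × 0.665^2 × 0.335^1 = 0.444436
P(M+4) = 3 × 0.665^1 × 0.335^2 = 0.223889
P(M+6) = 0.335^3 = 0.037595
The M+2 peak is largest (0.444436); scaling to 100 gives 66.17 : 100.00 : 50.38 : 8.46.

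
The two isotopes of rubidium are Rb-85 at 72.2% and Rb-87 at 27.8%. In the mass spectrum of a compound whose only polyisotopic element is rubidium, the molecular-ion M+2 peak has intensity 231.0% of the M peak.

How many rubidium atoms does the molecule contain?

With n Rb atoms, P(M+2)/P(M) = C(n,1)·p^(n−1)q / p^n = n·q/p = n · 0.278/0.722.
n = 2.310 × 0.722/0.278 = 6.00 ≈ 6

6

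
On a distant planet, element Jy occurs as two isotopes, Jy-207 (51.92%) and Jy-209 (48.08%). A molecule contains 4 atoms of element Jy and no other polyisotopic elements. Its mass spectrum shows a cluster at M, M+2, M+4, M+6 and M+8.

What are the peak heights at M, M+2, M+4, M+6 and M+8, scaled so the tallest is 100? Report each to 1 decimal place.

19.4 : 72.0 : 100.0 : 61.7 : 14.3

The 4 Jy atoms are independent, so intensities follow the terms of (0.5192 + 0.4808)^4.
P(M) = 0.5192^4 = 0.072667
P(M+2) = 4 × 0.5192^3 × 0.4808^1 = 0.269171
P(M+4) = 6 × 0.5192^2 × 0.4808^2 = 0.373895
P(M+6) = 4 × 0.5192^1 × 0.4808^3 = 0.230828
P(M+8) = 0.4808^4 = 0.053439
The M+4 peak is largest (0.373895); scaling to 100 gives 19.4 : 72.0 : 100.0 : 61.7 : 14.3.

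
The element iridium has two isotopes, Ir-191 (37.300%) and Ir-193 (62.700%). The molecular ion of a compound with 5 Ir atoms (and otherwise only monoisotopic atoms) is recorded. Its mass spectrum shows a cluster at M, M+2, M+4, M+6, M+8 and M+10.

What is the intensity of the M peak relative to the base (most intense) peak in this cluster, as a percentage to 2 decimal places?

2.11%

(0.37300 + 0.62700)^5 gives M 0.0072, M+2 0.0607, M+4 0.2040, M+6 0.3429, M+8 0.2882, M+10 0.0969; the largest is M+6.
P(M+6) = C(5,3) × 0.37300^2 × 0.62700^3 = 10 × 0.139129 × 0.24649188 = 0.342942 (base)
P(M) = C(5,0) × 0.37300^5 × 0.62700^0 = 1 × 0.00722012 × 1.0000 = 0.007220
Relative intensity = 0.007220 / 0.342942 × 100 = 2.11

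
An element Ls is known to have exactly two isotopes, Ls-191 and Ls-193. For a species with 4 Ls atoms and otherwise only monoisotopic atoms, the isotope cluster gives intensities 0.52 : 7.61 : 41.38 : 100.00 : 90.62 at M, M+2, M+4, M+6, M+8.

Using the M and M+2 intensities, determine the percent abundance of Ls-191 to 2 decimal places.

21.47%

If p is the fraction of Ls that is Ls-191, then I(M+2)/I(M) = [C(4,1)·p^3·(1−p)] / p^4 = 4·(1−p)/p = 7.61/0.52 = 14.6346
(1−p)/p = 14.6346/4 = 3.6587  ⇒  p = 1/(1 + 3.6587) = 0.2147
Ls-191: 21.47%, Ls-193: 78.53%.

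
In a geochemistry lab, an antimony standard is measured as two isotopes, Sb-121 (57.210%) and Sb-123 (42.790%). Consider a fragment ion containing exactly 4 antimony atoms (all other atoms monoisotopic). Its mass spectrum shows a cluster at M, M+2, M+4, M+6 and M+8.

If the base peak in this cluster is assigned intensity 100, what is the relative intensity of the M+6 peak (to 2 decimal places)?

(0.57210 + 0.42790)^4 gives M 0.1071, M+2 0.3205, M+4 0.3596, M+6 0.1793, M+8 0.0335; the largest is M+4.
P(M+4) = C(4,2) × 0.57210^2 × 0.42790^2 = 6 × 0.32729841 × 0.18309841 = 0.359567 (base)
P(M+6) = C(4,3) × 0.57210^1 × 0.42790^3 = 4 × 0.5721 × 0.07834781 = 0.179291
Relative intensity = 0.179291 / 0.359567 × 100 = 49.86

49.86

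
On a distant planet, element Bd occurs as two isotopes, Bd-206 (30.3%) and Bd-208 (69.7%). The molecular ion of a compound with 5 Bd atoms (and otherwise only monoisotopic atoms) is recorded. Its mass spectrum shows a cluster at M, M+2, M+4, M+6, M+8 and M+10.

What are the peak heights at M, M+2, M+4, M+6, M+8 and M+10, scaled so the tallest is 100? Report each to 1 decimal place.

0.7 : 8.2 : 37.8 : 86.9 : 100.0 : 46.0

Each Bd atom is independently Bd-206 (p = 0.303) or Bd-208 (q = 0.697); the cluster is the binomial expansion (p + q)^5.
P(M) = 0.303^5 = 0.002554
P(M+2) = 5 × 0.303^4 × 0.697^1 = 0.029375
P(M+4) = 10 × 0.303^3 × 0.697^2 = 0.135143
P(M+6) = 10 × 0.303^2 × 0.697^3 = 0.310873
P(M+8) = 5 × 0.303^1 × 0.697^4 = 0.357556
P(M+10) = 0.697^5 = 0.164499
The M+8 peak is largest (0.357556); scaling to 100 gives 0.7 : 8.2 : 37.8 : 86.9 : 100.0 : 46.0.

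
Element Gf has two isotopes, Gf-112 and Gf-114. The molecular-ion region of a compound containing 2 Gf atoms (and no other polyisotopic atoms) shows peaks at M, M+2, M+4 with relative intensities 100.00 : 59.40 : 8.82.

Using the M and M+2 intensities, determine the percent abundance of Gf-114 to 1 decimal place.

Write p for the Gf-112 fraction. I(M+2)/I(M) = [C(2,1)·p^1·(1−p)] / p^2 = 2·(1−p)/p = 59.40/100.00 = 0.5940
(1−p)/p = 0.5940/2 = 0.2970  ⇒  p = 1/(1 + 0.2970) = 0.7710
Gf-112: 77.1%, Gf-114: 22.9%.

22.9%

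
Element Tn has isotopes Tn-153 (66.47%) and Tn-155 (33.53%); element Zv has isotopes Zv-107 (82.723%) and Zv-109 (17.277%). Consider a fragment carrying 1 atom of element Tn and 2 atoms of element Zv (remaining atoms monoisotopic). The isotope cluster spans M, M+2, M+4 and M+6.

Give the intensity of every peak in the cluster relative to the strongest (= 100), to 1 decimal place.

Element Tn pattern (n=1): 0.6647 : 0.3353
Element Zv pattern (n=2): 0.68430947 : 0.28584105 : 0.02984947
Convolve the two distributions (both contribute in 2-u steps):
  M: 0.6647×0.68430947 = 0.454861
  M+2: 0.6647×0.28584105 + 0.3353×0.68430947 = 0.419448
  M+4: 0.6647×0.02984947 + 0.3353×0.28584105 = 0.115683
  M+6: 0.3353×0.02984947 = 0.010009
Scale to base peak (0.454861) = 100: 100.0 : 92.2 : 25.4 : 2.2

100.0 : 92.2 : 25.4 : 2.2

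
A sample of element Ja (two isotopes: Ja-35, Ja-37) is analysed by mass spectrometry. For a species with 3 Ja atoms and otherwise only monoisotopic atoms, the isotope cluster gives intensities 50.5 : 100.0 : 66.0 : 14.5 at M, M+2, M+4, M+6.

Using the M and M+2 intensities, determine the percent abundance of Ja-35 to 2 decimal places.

Let p = fractional abundance of Ja-35. I(M+2)/I(M) = [C(3,1)·p^2·(1−p)] / p^3 = 3·(1−p)/p = 100.0/50.5 = 1.9802
(1−p)/p = 1.9802/3 = 0.6601  ⇒  p = 1/(1 + 0.6601) = 0.6024
Ja-35: 60.24%, Ja-37: 39.76%.

60.24%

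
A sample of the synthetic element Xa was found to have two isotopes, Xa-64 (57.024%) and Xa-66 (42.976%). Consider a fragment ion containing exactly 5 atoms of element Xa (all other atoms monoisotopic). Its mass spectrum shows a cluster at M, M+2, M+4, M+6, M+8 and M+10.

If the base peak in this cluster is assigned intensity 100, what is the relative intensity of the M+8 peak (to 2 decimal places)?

(0.57024 + 0.42976)^5 gives M 0.0603, M+2 0.2272, M+4 0.3425, M+6 0.2581, M+8 0.0973, M+10 0.0147; the largest is M+4.
P(M+4) = C(5,2) × 0.57024^3 × 0.42976^2 = 10 × 0.18542703 × 0.18469366 = 0.342472 (base)
P(M+8) = C(5,4) × 0.57024^1 × 0.42976^4 = 5 × 0.57024 × 0.03411175 = 0.097259
Relative intensity = 0.097259 / 0.342472 × 100 = 28.40

28.40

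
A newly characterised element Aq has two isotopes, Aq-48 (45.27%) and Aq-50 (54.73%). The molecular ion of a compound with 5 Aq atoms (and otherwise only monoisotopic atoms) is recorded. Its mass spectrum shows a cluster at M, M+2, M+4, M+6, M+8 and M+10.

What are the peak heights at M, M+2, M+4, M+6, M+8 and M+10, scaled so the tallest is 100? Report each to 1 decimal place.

Expanding (0.4527 + 0.5473)^5:
P(M) = 0.4527^5 = 0.019013
P(M+2) = 5 × 0.4527^4 × 0.5473^1 = 0.114931
P(M+4) = 10 × 0.4527^3 × 0.5473^2 = 0.277896
P(M+6) = 10 × 0.4527^2 × 0.5473^3 = 0.335968
P(M+8) = 5 × 0.4527^1 × 0.5473^4 = 0.203087
P(M+10) = 0.5473^5 = 0.049105
The M+6 peak is largest (0.335968); scaling to 100 gives 5.7 : 34.2 : 82.7 : 100.0 : 60.4 : 14.6.

5.7 : 34.2 : 82.7 : 100.0 : 60.4 : 14.6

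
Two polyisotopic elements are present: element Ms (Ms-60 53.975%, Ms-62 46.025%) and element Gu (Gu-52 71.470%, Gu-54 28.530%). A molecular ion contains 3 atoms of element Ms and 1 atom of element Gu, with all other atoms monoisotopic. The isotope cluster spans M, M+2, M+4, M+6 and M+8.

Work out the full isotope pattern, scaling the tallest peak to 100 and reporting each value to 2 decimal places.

Element Ms pattern (n=3): 0.1572454 : 0.40225398 : 0.34300583 : 0.09749479
Element Gu pattern (n=1): 0.7147 : 0.2853
Convolve the two distributions (both contribute in 2-u steps):
  M: 0.1572454×0.7147 = 0.112383
  M+2: 0.1572454×0.2853 + 0.40225398×0.7147 = 0.332353
  M+4: 0.40225398×0.2853 + 0.34300583×0.7147 = 0.359909
  M+6: 0.34300583×0.2853 + 0.09749479×0.7147 = 0.167539
  M+8: 0.09749479×0.2853 = 0.027815
Scale to base peak (0.359909) = 100: 31.23 : 92.34 : 100.00 : 46.55 : 7.73

31.23 : 92.34 : 100.00 : 46.55 : 7.73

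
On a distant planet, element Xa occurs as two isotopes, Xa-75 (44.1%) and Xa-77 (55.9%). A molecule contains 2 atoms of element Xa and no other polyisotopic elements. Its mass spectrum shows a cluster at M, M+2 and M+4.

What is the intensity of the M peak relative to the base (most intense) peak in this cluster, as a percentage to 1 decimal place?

39.4%

(0.441 + 0.559)^2 gives M 0.1945, M+2 0.4930, M+4 0.3125; the largest is M+2.
P(M+2) = C(2,1) × 0.441^1 × 0.559^1 = 2 × 0.4410 × 0.5590 = 0.493038 (base)
P(M) = C(2,0) × 0.441^2 × 0.559^0 = 1 × 0.194481 × 1.0000 = 0.194481
Relative intensity = 0.194481 / 0.493038 × 100 = 39.4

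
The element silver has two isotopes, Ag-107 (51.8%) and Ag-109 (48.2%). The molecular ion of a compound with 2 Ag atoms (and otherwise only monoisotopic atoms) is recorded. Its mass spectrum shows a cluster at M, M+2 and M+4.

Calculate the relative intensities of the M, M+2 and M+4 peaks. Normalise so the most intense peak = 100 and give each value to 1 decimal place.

Each Ag atom is independently Ag-107 (p = 0.518) or Ag-109 (q = 0.482); the cluster is the binomial expansion (p + q)^2.
P(M) = 0.518^2 = 0.268324
P(M+2) = 2 × 0.518^1 × 0.482^1 = 0.499352
P(M+4) = 0.482^2 = 0.232324
The M+2 peak is largest (0.499352); scaling to 100 gives 53.7 : 100.0 : 46.5.

53.7 : 100.0 : 46.5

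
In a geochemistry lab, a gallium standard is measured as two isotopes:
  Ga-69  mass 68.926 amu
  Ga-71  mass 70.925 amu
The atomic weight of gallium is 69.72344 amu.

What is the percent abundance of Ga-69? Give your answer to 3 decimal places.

Let x be the fractional abundance of Ga-69; then Ga-71 has abundance 1 − x.
68.926·x + 70.925·(1 − x) = 69.72344
(68.926 − 70.925)·x = 69.72344 − 70.925
x = -1.20156 / -1.999 = 0.60108 → 60.108% Ga-69, 39.892% Ga-71.

60.108%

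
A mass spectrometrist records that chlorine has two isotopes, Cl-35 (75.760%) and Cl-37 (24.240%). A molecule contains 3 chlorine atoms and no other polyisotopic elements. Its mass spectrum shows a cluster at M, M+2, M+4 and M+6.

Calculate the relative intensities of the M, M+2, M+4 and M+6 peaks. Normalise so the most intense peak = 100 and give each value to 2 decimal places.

100.00 : 95.99 : 30.71 : 3.28

Expanding (0.75760 + 0.24240)^3:
P(M) = 0.75760^3 = 0.434830
P(M+2) = 3 × 0.75760^2 × 0.24240^1 = 0.417382
P(M+4) = 3 × 0.75760^1 × 0.24240^2 = 0.133545
P(M+6) = 0.24240^3 = 0.014243
The M peak is largest (0.434830); scaling to 100 gives 100.00 : 95.99 : 30.71 : 3.28.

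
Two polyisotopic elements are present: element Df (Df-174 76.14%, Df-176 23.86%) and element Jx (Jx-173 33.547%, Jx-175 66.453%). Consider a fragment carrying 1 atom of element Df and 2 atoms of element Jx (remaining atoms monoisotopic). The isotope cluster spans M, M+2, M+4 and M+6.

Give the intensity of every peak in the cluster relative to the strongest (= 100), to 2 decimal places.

19.36 : 82.76 : 100.00 : 23.81

Element Df pattern (n=1): 0.7614 : 0.2386
Element Jx pattern (n=2): 0.11254012 : 0.44585976 : 0.44160012
Convolve the two distributions (both contribute in 2-u steps):
  M: 0.7614×0.11254012 = 0.085688
  M+2: 0.7614×0.44585976 + 0.2386×0.11254012 = 0.366330
  M+4: 0.7614×0.44160012 + 0.2386×0.44585976 = 0.442616
  M+6: 0.2386×0.44160012 = 0.105366
Scale to base peak (0.442616) = 100: 19.36 : 82.76 : 100.00 : 23.81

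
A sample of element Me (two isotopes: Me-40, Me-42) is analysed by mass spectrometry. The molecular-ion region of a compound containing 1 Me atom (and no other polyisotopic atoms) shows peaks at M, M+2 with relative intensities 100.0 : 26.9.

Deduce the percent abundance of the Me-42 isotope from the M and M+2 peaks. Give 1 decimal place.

21.2%

If p is the fraction of Me that is Me-40, then I(M+2)/I(M) = [C(1,1)·p^0·(1−p)] / p^1 = 1·(1−p)/p = 26.9/100.0 = 0.2690
(1−p)/p = 0.2690/1 = 0.2690  ⇒  p = 1/(1 + 0.2690) = 0.7880
Me-40: 78.8%, Me-42: 21.2%.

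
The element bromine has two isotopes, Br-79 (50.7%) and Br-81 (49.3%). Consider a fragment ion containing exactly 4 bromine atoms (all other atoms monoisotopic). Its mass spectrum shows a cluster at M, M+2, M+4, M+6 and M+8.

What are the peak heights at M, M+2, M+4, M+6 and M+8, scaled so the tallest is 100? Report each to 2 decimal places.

17.63 : 68.56 : 100.00 : 64.83 : 15.76

Each Br atom is independently Br-79 (p = 0.507) or Br-81 (q = 0.493); the cluster is the binomial expansion (p + q)^4.
P(M) = 0.507^4 = 0.066074
P(M+2) = 4 × 0.507^3 × 0.493^1 = 0.256999
P(M+4) = 6 × 0.507^2 × 0.493^2 = 0.374853
P(M+6) = 4 × 0.507^1 × 0.493^3 = 0.243001
P(M+8) = 0.493^4 = 0.059073
The M+4 peak is largest (0.374853); scaling to 100 gives 17.63 : 68.56 : 100.00 : 64.83 : 15.76.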